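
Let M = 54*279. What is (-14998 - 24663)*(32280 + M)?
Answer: -1877789706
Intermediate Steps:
M = 15066
(-14998 - 24663)*(32280 + M) = (-14998 - 24663)*(32280 + 15066) = -39661*47346 = -1877789706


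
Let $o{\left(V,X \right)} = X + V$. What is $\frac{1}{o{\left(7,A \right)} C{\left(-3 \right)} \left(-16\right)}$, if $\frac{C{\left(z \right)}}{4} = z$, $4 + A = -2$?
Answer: $\frac{1}{192} \approx 0.0052083$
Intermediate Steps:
$A = -6$ ($A = -4 - 2 = -6$)
$C{\left(z \right)} = 4 z$
$o{\left(V,X \right)} = V + X$
$\frac{1}{o{\left(7,A \right)} C{\left(-3 \right)} \left(-16\right)} = \frac{1}{\left(7 - 6\right) 4 \left(-3\right) \left(-16\right)} = \frac{1}{1 \left(-12\right) \left(-16\right)} = \frac{1}{\left(-12\right) \left(-16\right)} = \frac{1}{192}$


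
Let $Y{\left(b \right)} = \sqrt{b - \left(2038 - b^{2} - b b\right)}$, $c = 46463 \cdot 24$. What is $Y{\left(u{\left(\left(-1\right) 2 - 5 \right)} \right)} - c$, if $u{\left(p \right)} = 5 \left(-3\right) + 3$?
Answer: $-1115112 + i \sqrt{1762} \approx -1.1151 \cdot 10^{6} + 41.976 i$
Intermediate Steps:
$c = 1115112$
$u{\left(p \right)} = -12$ ($u{\left(p \right)} = -15 + 3 = -12$)
$Y{\left(b \right)} = \sqrt{-2038 + b + 2 b^{2}}$ ($Y{\left(b \right)} = \sqrt{b + \left(\left(b^{2} + b^{2}\right) - 2038\right)} = \sqrt{b + \left(2 b^{2} - 2038\right)} = \sqrt{b + \left(-2038 + 2 b^{2}\right)} = \sqrt{-2038 + b + 2 b^{2}}$)
$Y{\left(u{\left(\left(-1\right) 2 - 5 \right)} \right)} - c = \sqrt{-2038 - 12 + 2 \left(-12\right)^{2}} - 1115112 = \sqrt{-2038 - 12 + 2 \cdot 144} - 1115112 = \sqrt{-2038 - 12 + 288} - 1115112 = \sqrt{-1762} - 1115112 = i \sqrt{1762} - 1115112 = -1115112 + i \sqrt{1762}$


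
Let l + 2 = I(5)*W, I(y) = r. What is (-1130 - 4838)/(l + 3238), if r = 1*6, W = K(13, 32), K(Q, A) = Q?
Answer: -2984/1657 ≈ -1.8008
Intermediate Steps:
W = 13
r = 6
I(y) = 6
l = 76 (l = -2 + 6*13 = -2 + 78 = 76)
(-1130 - 4838)/(l + 3238) = (-1130 - 4838)/(76 + 3238) = -5968/3314 = -5968*1/3314 = -2984/1657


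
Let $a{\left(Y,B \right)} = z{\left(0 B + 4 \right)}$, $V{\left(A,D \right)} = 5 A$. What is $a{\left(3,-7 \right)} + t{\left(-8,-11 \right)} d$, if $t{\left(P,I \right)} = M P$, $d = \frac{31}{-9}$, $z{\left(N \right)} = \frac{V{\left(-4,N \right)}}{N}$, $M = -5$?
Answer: $- \frac{1285}{9} \approx -142.78$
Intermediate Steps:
$z{\left(N \right)} = - \frac{20}{N}$ ($z{\left(N \right)} = \frac{5 \left(-4\right)}{N} = - \frac{20}{N}$)
$a{\left(Y,B \right)} = -5$ ($a{\left(Y,B \right)} = - \frac{20}{0 B + 4} = - \frac{20}{0 + 4} = - \frac{20}{4} = \left(-20\right) \frac{1}{4} = -5$)
$d = - \frac{31}{9}$ ($d = 31 \left(- \frac{1}{9}\right) = - \frac{31}{9} \approx -3.4444$)
$t{\left(P,I \right)} = - 5 P$
$a{\left(3,-7 \right)} + t{\left(-8,-11 \right)} d = -5 + \left(-5\right) \left(-8\right) \left(- \frac{31}{9}\right) = -5 + 40 \left(- \frac{31}{9}\right) = -5 - \frac{1240}{9} = - \frac{1285}{9}$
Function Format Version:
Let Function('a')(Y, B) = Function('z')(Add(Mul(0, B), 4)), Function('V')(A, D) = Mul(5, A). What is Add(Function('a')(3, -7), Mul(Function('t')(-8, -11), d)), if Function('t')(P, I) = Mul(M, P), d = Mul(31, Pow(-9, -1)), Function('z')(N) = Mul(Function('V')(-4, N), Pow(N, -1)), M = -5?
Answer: Rational(-1285, 9) ≈ -142.78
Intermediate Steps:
Function('z')(N) = Mul(-20, Pow(N, -1)) (Function('z')(N) = Mul(Mul(5, -4), Pow(N, -1)) = Mul(-20, Pow(N, -1)))
Function('a')(Y, B) = -5 (Function('a')(Y, B) = Mul(-20, Pow(Add(Mul(0, B), 4), -1)) = Mul(-20, Pow(Add(0, 4), -1)) = Mul(-20, Pow(4, -1)) = Mul(-20, Rational(1, 4)) = -5)
d = Rational(-31, 9) (d = Mul(31, Rational(-1, 9)) = Rational(-31, 9) ≈ -3.4444)
Function('t')(P, I) = Mul(-5, P)
Add(Function('a')(3, -7), Mul(Function('t')(-8, -11), d)) = Add(-5, Mul(Mul(-5, -8), Rational(-31, 9))) = Add(-5, Mul(40, Rational(-31, 9))) = Add(-5, Rational(-1240, 9)) = Rational(-1285, 9)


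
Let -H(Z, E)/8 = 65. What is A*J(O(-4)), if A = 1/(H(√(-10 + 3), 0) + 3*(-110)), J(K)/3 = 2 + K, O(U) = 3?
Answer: -3/170 ≈ -0.017647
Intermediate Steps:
H(Z, E) = -520 (H(Z, E) = -8*65 = -520)
J(K) = 6 + 3*K (J(K) = 3*(2 + K) = 6 + 3*K)
A = -1/850 (A = 1/(-520 + 3*(-110)) = 1/(-520 - 330) = 1/(-850) = -1/850 ≈ -0.0011765)
A*J(O(-4)) = -(6 + 3*3)/850 = -(6 + 9)/850 = -1/850*15 = -3/170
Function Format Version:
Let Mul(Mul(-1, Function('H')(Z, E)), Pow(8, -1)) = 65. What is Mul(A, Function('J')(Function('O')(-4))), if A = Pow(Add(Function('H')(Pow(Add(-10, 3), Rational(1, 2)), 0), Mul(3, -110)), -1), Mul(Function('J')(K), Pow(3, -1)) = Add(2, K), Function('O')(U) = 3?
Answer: Rational(-3, 170) ≈ -0.017647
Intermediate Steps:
Function('H')(Z, E) = -520 (Function('H')(Z, E) = Mul(-8, 65) = -520)
Function('J')(K) = Add(6, Mul(3, K)) (Function('J')(K) = Mul(3, Add(2, K)) = Add(6, Mul(3, K)))
A = Rational(-1, 850) (A = Pow(Add(-520, Mul(3, -110)), -1) = Pow(Add(-520, -330), -1) = Pow(-850, -1) = Rational(-1, 850) ≈ -0.0011765)
Mul(A, Function('J')(Function('O')(-4))) = Mul(Rational(-1, 850), Add(6, Mul(3, 3))) = Mul(Rational(-1, 850), Add(6, 9)) = Mul(Rational(-1, 850), 15) = Rational(-3, 170)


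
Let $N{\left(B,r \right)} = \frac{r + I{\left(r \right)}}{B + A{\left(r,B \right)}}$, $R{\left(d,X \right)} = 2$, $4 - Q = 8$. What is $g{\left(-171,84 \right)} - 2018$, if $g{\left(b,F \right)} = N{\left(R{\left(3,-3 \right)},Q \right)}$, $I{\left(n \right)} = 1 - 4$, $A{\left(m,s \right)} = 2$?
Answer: $- \frac{8079}{4} \approx -2019.8$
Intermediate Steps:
$Q = -4$ ($Q = 4 - 8 = -4$)
$I{\left(n \right)} = -3$ ($I{\left(n \right)} = 1 - 4 = -3$)
$N{\left(B,r \right)} = \frac{-3 + r}{2 + B}$ ($N{\left(B,r \right)} = \frac{r - 3}{B + 2} = \frac{-3 + r}{2 + B}$)
$g{\left(b,F \right)} = - \frac{7}{4}$ ($g{\left(b,F \right)} = \frac{-3 - 4}{2 + 2} = \frac{1}{4} \left(-7\right) = - \frac{7}{4}$)
$g{\left(-171,84 \right)} - 2018 = - \frac{7}{4} - 2018 = - \frac{8079}{4}$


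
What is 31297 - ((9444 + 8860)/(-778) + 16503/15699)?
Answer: 63755083716/2035637 ≈ 31319.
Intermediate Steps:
31297 - ((9444 + 8860)/(-778) + 16503/15699) = 31297 - (18304*(-1/778) + 16503*(1/15699)) = 31297 - (-9152/389 + 5501/5233) = 31297 - 1*(-45752527/2035637) = 31297 + 45752527/2035637 = 63755083716/2035637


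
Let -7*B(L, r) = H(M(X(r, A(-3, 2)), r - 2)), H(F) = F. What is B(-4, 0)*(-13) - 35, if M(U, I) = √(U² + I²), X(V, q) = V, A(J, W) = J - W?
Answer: -219/7 ≈ -31.286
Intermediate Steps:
M(U, I) = √(I² + U²)
B(L, r) = -√(r² + (-2 + r)²)/7 (B(L, r) = -√((r - 2)² + r²)/7 = -√((-2 + r)² + r²)/7 = -√(r² + (-2 + r)²)/7)
B(-4, 0)*(-13) - 35 = -√(0² + (-2 + 0)²)/7*(-13) - 35 = -√(0 + (-2)²)/7*(-13) - 35 = -√(0 + 4)/7*(-13) - 35 = -√4/7*(-13) - 35 = -⅐*2*(-13) - 35 = -2/7*(-13) - 35 = 26/7 - 35 = -219/7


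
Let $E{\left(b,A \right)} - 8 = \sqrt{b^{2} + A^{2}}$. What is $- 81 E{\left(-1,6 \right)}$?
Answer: $-648 - 81 \sqrt{37} \approx -1140.7$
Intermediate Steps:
$E{\left(b,A \right)} = 8 + \sqrt{A^{2} + b^{2}}$ ($E{\left(b,A \right)} = 8 + \sqrt{b^{2} + A^{2}} = 8 + \sqrt{A^{2} + b^{2}}$)
$- 81 E{\left(-1,6 \right)} = - 81 \left(8 + \sqrt{6^{2} + \left(-1\right)^{2}}\right) = - 81 \left(8 + \sqrt{36 + 1}\right) = - 81 \left(8 + \sqrt{37}\right) = -648 - 81 \sqrt{37}$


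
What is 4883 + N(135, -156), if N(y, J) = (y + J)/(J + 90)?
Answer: 107433/22 ≈ 4883.3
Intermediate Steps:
N(y, J) = (J + y)/(90 + J)
4883 + N(135, -156) = 4883 + (-156 + 135)/(90 - 156) = 4883 - 21/(-66) = 4883 - 1/66*(-21) = 4883 + 7/22 = 107433/22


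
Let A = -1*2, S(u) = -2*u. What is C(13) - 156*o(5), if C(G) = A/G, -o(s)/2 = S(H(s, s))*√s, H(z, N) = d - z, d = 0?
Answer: -2/13 + 3120*√5 ≈ 6976.4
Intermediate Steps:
H(z, N) = -z (H(z, N) = 0 - z = -z)
A = -2
o(s) = -4*s^(3/2) (o(s) = -2*(-(-2)*s)*√s = -2*2*s*√s = -4*s^(3/2))
C(G) = -2/G
C(13) - 156*o(5) = -2/13 - (-624)*5^(3/2) = -2*1/13 - (-624)*5*√5 = -2/13 - (-3120)*√5 = -2/13 + 3120*√5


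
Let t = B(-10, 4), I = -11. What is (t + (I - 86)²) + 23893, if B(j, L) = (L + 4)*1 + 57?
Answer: 33367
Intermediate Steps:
B(j, L) = 61 + L (B(j, L) = (4 + L)*1 + 57 = (4 + L) + 57 = 61 + L)
t = 65 (t = 61 + 4 = 65)
(t + (I - 86)²) + 23893 = (65 + (-11 - 86)²) + 23893 = (65 + (-97)²) + 23893 = (65 + 9409) + 23893 = 9474 + 23893 = 33367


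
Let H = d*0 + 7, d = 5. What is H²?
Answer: 49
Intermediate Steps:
H = 7 (H = 5*0 + 7 = 0 + 7 = 7)
H² = 7² = 49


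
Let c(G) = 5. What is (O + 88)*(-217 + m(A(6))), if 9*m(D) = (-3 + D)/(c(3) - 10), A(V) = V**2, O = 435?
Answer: -1708118/15 ≈ -1.1387e+5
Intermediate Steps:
m(D) = 1/15 - D/45 (m(D) = ((-3 + D)/(5 - 10))/9 = ((-3 + D)/(-5))/9 = ((-3 + D)*(-1/5))/9 = (3/5 - D/5)/9 = 1/15 - D/45)
(O + 88)*(-217 + m(A(6))) = (435 + 88)*(-217 + (1/15 - 1/45*6**2)) = 523*(-217 + (1/15 - 1/45*36)) = 523*(-217 + (1/15 - 4/5)) = 523*(-217 - 11/15) = 523*(-3266/15) = -1708118/15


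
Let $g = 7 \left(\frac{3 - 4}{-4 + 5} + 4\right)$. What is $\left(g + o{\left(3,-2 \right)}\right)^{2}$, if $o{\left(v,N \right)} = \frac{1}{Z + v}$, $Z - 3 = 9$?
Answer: $\frac{99856}{225} \approx 443.8$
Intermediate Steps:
$Z = 12$ ($Z = 3 + 9 = 12$)
$o{\left(v,N \right)} = \frac{1}{12 + v}$
$g = 21$ ($g = 7 \left(- 1^{-1} + 4\right) = 7 \left(\left(-1\right) 1 + 4\right) = 7 \left(-1 + 4\right) = 7 \cdot 3 = 21$)
$\left(g + o{\left(3,-2 \right)}\right)^{2} = \left(21 + \frac{1}{12 + 3}\right)^{2} = \left(21 + \frac{1}{15}\right)^{2} = \left(\frac{316}{15}\right)^{2} = \frac{99856}{225}$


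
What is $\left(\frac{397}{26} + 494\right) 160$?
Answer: $\frac{1059280}{13} \approx 81483.0$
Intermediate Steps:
$\left(\frac{397}{26} + 494\right) 160 = \frac{13241}{26} \cdot 160 = \frac{1059280}{13}$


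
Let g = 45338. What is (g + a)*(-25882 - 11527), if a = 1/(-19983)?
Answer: -33892151965477/19983 ≈ -1.6960e+9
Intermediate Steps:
a = -1/19983 ≈ -5.0043e-5
(g + a)*(-25882 - 11527) = (45338 - 1/19983)*(-25882 - 11527) = (905989253/19983)*(-37409) = -33892151965477/19983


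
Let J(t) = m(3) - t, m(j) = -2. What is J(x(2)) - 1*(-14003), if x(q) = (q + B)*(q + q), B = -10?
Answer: 14033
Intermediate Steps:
x(q) = 2*q*(-10 + q) (x(q) = (q - 10)*(q + q) = (-10 + q)*(2*q) = 2*q*(-10 + q))
J(t) = -2 - t
J(x(2)) - 1*(-14003) = (-2 - 2*2*(-10 + 2)) - 1*(-14003) = (-2 - 2*2*(-8)) + 14003 = (-2 - 1*(-32)) + 14003 = (-2 + 32) + 14003 = 30 + 14003 = 14033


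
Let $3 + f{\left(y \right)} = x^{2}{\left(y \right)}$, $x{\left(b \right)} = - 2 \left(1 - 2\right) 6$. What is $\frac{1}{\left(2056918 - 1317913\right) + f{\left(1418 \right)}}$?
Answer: $\frac{1}{739146} \approx 1.3529 \cdot 10^{-6}$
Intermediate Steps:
$x{\left(b \right)} = 12$ ($x{\left(b \right)} = - 2 \left(1 - 2\right) 6 = \left(-2\right) \left(-1\right) 6 = 2 \cdot 6 = 12$)
$f{\left(y \right)} = 141$ ($f{\left(y \right)} = -3 + 12^{2} = -3 + 144 = 141$)
$\frac{1}{\left(2056918 - 1317913\right) + f{\left(1418 \right)}} = \frac{1}{\left(2056918 - 1317913\right) + 141} = \frac{1}{739005 + 141} = \frac{1}{739146}$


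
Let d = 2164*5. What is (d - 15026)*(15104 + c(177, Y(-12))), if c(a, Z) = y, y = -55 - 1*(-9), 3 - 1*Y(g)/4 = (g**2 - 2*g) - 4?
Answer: -63333948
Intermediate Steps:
d = 10820
Y(g) = 28 - 4*g**2 + 8*g (Y(g) = 12 - 4*((g**2 - 2*g) - 4) = 12 - 4*(-4 + g**2 - 2*g) = 12 + (16 - 4*g**2 + 8*g) = 28 - 4*g**2 + 8*g)
y = -46 (y = -55 + 9 = -46)
c(a, Z) = -46
(d - 15026)*(15104 + c(177, Y(-12))) = (10820 - 15026)*(15104 - 46) = -4206*15058 = -63333948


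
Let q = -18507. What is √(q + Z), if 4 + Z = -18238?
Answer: I*√36749 ≈ 191.7*I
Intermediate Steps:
Z = -18242 (Z = -4 - 18238 = -18242)
√(q + Z) = √(-18507 - 18242) = √(-36749) = I*√36749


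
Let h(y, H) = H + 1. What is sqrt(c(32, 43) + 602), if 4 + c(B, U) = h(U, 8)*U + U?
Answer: 2*sqrt(257) ≈ 32.062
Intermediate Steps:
h(y, H) = 1 + H
c(B, U) = -4 + 10*U (c(B, U) = -4 + ((1 + 8)*U + U) = -4 + (9*U + U) = -4 + 10*U)
sqrt(c(32, 43) + 602) = sqrt((-4 + 10*43) + 602) = sqrt((-4 + 430) + 602) = sqrt(426 + 602) = sqrt(1028) = 2*sqrt(257)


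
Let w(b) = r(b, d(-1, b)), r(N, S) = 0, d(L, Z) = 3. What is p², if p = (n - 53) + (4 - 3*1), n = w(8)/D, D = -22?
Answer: 2704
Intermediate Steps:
w(b) = 0
n = 0 (n = 0/(-22) = 0*(-1/22) = 0)
p = -52 (p = (0 - 53) + (4 - 3*1) = -53 + (4 - 3) = -53 + 1 = -52)
p² = (-52)² = 2704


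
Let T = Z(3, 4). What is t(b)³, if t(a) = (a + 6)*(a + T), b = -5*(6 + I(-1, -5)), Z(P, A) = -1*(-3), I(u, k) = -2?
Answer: 13481272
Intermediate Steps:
Z(P, A) = 3
T = 3
b = -20 (b = -5*(6 - 2) = -5*4 = -20)
t(a) = (3 + a)*(6 + a) (t(a) = (a + 6)*(a + 3) = (6 + a)*(3 + a) = (3 + a)*(6 + a))
t(b)³ = (18 + (-20)² + 9*(-20))³ = (18 + 400 - 180)³ = 238³ = 13481272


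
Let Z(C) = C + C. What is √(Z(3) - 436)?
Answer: I*√430 ≈ 20.736*I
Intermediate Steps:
Z(C) = 2*C
√(Z(3) - 436) = √(2*3 - 436) = √(6 - 436) = √(-430) = I*√430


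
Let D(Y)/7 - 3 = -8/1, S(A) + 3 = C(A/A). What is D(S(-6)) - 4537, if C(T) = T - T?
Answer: -4572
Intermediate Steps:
C(T) = 0
S(A) = -3 (S(A) = -3 + 0 = -3)
D(Y) = -35 (D(Y) = 21 + 7*(-8/1) = 21 + 7*(-8*1) = 21 + 7*(-8) = 21 - 56 = -35)
D(S(-6)) - 4537 = -35 - 4537 = -4572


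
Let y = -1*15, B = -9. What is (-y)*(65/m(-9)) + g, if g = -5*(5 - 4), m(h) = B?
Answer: -340/3 ≈ -113.33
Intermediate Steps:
m(h) = -9
g = -5 (g = -5*1 = -5)
y = -15
(-y)*(65/m(-9)) + g = (-1*(-15))*(65/(-9)) - 5 = 15*(65*(-⅑)) - 5 = 15*(-65/9) - 5 = -325/3 - 5 = -340/3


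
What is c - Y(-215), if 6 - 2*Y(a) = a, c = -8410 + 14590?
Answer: 12139/2 ≈ 6069.5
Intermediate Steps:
c = 6180
Y(a) = 3 - a/2
c - Y(-215) = 6180 - (3 - 1/2*(-215)) = 6180 - (3 + 215/2) = 6180 - 1*221/2 = 6180 - 221/2 = 12139/2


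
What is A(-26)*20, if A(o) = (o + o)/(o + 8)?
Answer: 520/9 ≈ 57.778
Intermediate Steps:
A(o) = 2*o/(8 + o) (A(o) = (2*o)/(8 + o) = 2*o/(8 + o))
A(-26)*20 = (2*(-26)/(8 - 26))*20 = (2*(-26)/(-18))*20 = (2*(-26)*(-1/18))*20 = (26/9)*20 = 520/9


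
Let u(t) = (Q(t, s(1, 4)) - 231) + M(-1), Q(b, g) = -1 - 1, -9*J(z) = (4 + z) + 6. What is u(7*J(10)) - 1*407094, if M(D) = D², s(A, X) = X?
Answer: -407326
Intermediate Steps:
J(z) = -10/9 - z/9 (J(z) = -((4 + z) + 6)/9 = -(10 + z)/9 = -10/9 - z/9)
Q(b, g) = -2
u(t) = -232 (u(t) = (-2 - 231) + (-1)² = -233 + 1 = -232)
u(7*J(10)) - 1*407094 = -232 - 1*407094 = -232 - 407094 = -407326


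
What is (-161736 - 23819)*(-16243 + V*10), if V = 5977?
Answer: -8076652485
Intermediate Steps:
(-161736 - 23819)*(-16243 + V*10) = (-161736 - 23819)*(-16243 + 5977*10) = -185555*(-16243 + 59770) = -185555*43527 = -8076652485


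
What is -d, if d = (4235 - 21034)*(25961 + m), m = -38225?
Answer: -206022936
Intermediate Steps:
d = 206022936 (d = (4235 - 21034)*(25961 - 38225) = -16799*(-12264) = 206022936)
-d = -1*206022936 = -206022936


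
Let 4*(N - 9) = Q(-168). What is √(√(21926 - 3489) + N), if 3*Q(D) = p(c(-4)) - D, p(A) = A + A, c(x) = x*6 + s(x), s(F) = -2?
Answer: √(168 + 9*√18437)/3 ≈ 12.428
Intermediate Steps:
c(x) = -2 + 6*x (c(x) = x*6 - 2 = 6*x - 2 = -2 + 6*x)
p(A) = 2*A
Q(D) = -52/3 - D/3 (Q(D) = (2*(-2 + 6*(-4)) - D)/3 = (2*(-2 - 24) - D)/3 = (2*(-26) - D)/3 = (-52 - D)/3 = -52/3 - D/3)
N = 56/3 (N = 9 + (-52/3 - ⅓*(-168))/4 = 9 + (-52/3 + 56)/4 = 9 + (¼)*(116/3) = 9 + 29/3 = 56/3 ≈ 18.667)
√(√(21926 - 3489) + N) = √(√(21926 - 3489) + 56/3) = √(√18437 + 56/3) = √(56/3 + √18437)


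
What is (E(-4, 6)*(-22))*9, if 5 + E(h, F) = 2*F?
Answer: -1386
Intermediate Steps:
E(h, F) = -5 + 2*F
(E(-4, 6)*(-22))*9 = ((-5 + 2*6)*(-22))*9 = ((-5 + 12)*(-22))*9 = (7*(-22))*9 = -154*9 = -1386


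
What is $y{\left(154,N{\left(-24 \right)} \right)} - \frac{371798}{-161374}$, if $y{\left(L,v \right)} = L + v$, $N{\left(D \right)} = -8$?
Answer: $\frac{11966201}{80687} \approx 148.3$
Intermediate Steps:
$y{\left(154,N{\left(-24 \right)} \right)} - \frac{371798}{-161374} = \left(154 - 8\right) - \frac{371798}{-161374} = 146 - 371798 \left(- \frac{1}{161374}\right) = 146 - - \frac{185899}{80687} = 146 + \frac{185899}{80687} = \frac{11966201}{80687}$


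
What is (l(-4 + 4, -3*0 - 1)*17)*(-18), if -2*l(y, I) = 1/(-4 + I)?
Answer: -153/5 ≈ -30.600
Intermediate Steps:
l(y, I) = -1/(2*(-4 + I))
(l(-4 + 4, -3*0 - 1)*17)*(-18) = (-1/(-8 + 2*(-3*0 - 1))*17)*(-18) = (-1/(-8 + 2*(0 - 1))*17)*(-18) = (-1/(-8 + 2*(-1))*17)*(-18) = (-1/(-8 - 2)*17)*(-18) = (-1/(-10)*17)*(-18) = (-1*(-1/10)*17)*(-18) = ((1/10)*17)*(-18) = (17/10)*(-18) = -153/5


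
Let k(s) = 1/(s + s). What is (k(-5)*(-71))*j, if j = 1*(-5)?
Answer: -71/2 ≈ -35.500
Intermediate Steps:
k(s) = 1/(2*s)
j = -5
(k(-5)*(-71))*j = (((½)/(-5))*(-71))*(-5) = (((½)*(-⅕))*(-71))*(-5) = -⅒*(-71)*(-5) = (71/10)*(-5) = -71/2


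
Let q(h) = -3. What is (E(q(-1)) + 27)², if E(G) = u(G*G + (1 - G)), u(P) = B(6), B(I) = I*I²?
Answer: 59049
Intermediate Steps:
B(I) = I³
u(P) = 216 (u(P) = 6³ = 216)
E(G) = 216
(E(q(-1)) + 27)² = (216 + 27)² = 243² = 59049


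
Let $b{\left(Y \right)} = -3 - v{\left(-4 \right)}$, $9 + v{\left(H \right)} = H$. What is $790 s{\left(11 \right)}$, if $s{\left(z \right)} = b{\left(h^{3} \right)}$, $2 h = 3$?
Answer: $7900$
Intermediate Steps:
$v{\left(H \right)} = -9 + H$
$h = \frac{3}{2}$ ($h = \frac{1}{2} \cdot 3 = \frac{3}{2} \approx 1.5$)
$b{\left(Y \right)} = 10$ ($b{\left(Y \right)} = -3 - \left(-9 - 4\right) = -3 - -13 = -3 + 13 = 10$)
$s{\left(z \right)} = 10$
$790 s{\left(11 \right)} = 790 \cdot 10 = 7900$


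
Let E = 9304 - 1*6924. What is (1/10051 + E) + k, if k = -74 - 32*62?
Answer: 3236423/10051 ≈ 322.00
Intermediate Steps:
E = 2380 (E = 9304 - 6924 = 2380)
k = -2058 (k = -74 - 1984 = -2058)
(1/10051 + E) + k = (1/10051 + 2380) - 2058 = 23921381/10051 - 2058 = 3236423/10051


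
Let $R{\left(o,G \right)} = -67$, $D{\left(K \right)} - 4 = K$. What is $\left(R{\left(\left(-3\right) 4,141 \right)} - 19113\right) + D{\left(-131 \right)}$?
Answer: $-19307$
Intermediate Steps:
$D{\left(K \right)} = 4 + K$
$\left(R{\left(\left(-3\right) 4,141 \right)} - 19113\right) + D{\left(-131 \right)} = \left(-67 - 19113\right) + \left(4 - 131\right) = -19180 - 127 = -19307$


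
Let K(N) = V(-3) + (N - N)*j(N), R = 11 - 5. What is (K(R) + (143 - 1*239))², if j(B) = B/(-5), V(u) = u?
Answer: 9801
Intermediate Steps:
R = 6
j(B) = -B/5 (j(B) = B*(-⅕) = -B/5)
K(N) = -3 (K(N) = -3 + (N - N)*(-N/5) = -3 + 0*(-N/5) = -3 + 0 = -3)
(K(R) + (143 - 1*239))² = (-3 + (143 - 1*239))² = (-3 + (143 - 239))² = (-3 - 96)² = (-99)² = 9801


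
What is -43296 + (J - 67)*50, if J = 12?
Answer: -46046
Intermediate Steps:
-43296 + (J - 67)*50 = -43296 + (12 - 67)*50 = -43296 - 55*50 = -43296 - 2750 = -46046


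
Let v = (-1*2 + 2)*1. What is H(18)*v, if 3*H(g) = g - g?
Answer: 0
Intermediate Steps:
H(g) = 0 (H(g) = (g - g)/3 = (⅓)*0 = 0)
v = 0 (v = (-2 + 2)*1 = 0*1 = 0)
H(18)*v = 0*0 = 0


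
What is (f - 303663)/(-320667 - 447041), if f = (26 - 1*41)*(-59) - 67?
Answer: 302845/767708 ≈ 0.39448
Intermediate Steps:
f = 818 (f = (26 - 41)*(-59) - 67 = -15*(-59) - 67 = 885 - 67 = 818)
(f - 303663)/(-320667 - 447041) = (818 - 303663)/(-320667 - 447041) = -302845/(-767708) = -302845*(-1/767708) = 302845/767708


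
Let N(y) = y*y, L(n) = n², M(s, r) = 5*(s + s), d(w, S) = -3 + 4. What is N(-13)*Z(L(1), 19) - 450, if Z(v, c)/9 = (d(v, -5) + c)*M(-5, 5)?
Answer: -1521450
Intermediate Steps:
d(w, S) = 1
M(s, r) = 10*s (M(s, r) = 5*(2*s) = 10*s)
N(y) = y²
Z(v, c) = -450 - 450*c (Z(v, c) = 9*((1 + c)*(10*(-5))) = 9*((1 + c)*(-50)) = 9*(-50 - 50*c) = -450 - 450*c)
N(-13)*Z(L(1), 19) - 450 = (-13)²*(-450 - 450*19) - 450 = 169*(-450 - 8550) - 450 = 169*(-9000) - 450 = -1521000 - 450 = -1521450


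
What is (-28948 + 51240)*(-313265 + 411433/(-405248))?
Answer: -707494724950669/101312 ≈ -6.9833e+9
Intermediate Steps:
(-28948 + 51240)*(-313265 + 411433/(-405248)) = 22292*(-313265 + 411433*(-1/405248)) = 22292*(-313265 - 411433/405248) = 22292*(-126950426153/405248) = -707494724950669/101312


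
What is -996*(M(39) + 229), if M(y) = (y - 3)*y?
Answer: -1626468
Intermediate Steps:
M(y) = y*(-3 + y) (M(y) = (-3 + y)*y = y*(-3 + y))
-996*(M(39) + 229) = -996*(39*(-3 + 39) + 229) = -996*(39*36 + 229) = -996*(1404 + 229) = -996*1633 = -1626468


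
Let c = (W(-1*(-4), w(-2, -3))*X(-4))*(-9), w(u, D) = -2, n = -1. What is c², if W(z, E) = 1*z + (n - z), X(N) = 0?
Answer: 0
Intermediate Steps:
W(z, E) = -1 (W(z, E) = 1*z + (-1 - z) = z + (-1 - z) = -1)
c = 0 (c = -1*0*(-9) = 0*(-9) = 0)
c² = 0² = 0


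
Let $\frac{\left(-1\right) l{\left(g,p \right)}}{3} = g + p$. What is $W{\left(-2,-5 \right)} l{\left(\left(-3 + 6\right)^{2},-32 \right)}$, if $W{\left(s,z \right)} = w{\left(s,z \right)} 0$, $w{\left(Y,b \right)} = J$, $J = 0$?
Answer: $0$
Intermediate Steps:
$w{\left(Y,b \right)} = 0$
$l{\left(g,p \right)} = - 3 g - 3 p$ ($l{\left(g,p \right)} = - 3 \left(g + p\right) = - 3 g - 3 p$)
$W{\left(s,z \right)} = 0$ ($W{\left(s,z \right)} = 0 \cdot 0 = 0$)
$W{\left(-2,-5 \right)} l{\left(\left(-3 + 6\right)^{2},-32 \right)} = 0 \left(- 3 \left(-3 + 6\right)^{2} - -96\right) = 0 \left(- 3 \cdot 3^{2} + 96\right) = 0 \left(\left(-3\right) 9 + 96\right) = 0 \left(-27 + 96\right) = 0 \cdot 69 = 0$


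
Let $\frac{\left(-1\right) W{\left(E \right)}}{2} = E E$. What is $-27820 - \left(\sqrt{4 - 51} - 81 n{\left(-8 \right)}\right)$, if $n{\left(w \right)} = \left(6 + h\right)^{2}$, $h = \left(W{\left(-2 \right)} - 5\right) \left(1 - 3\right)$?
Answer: $55124 - i \sqrt{47} \approx 55124.0 - 6.8557 i$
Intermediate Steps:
$W{\left(E \right)} = - 2 E^{2}$ ($W{\left(E \right)} = - 2 E E = - 2 E^{2}$)
$h = 26$ ($h = \left(- 2 \left(-2\right)^{2} - 5\right) \left(1 - 3\right) = \left(\left(-2\right) 4 - 5\right) \left(-2\right) = \left(-8 - 5\right) \left(-2\right) = \left(-13\right) \left(-2\right) = 26$)
$n{\left(w \right)} = 1024$ ($n{\left(w \right)} = \left(6 + 26\right)^{2} = 32^{2} = 1024$)
$-27820 - \left(\sqrt{4 - 51} - 81 n{\left(-8 \right)}\right) = -27820 - \left(\sqrt{4 - 51} - 82944\right) = -27820 - \left(\sqrt{-47} - 82944\right) = -27820 - \left(i \sqrt{47} - 82944\right) = -27820 - \left(-82944 + i \sqrt{47}\right) = -27820 + \left(82944 - i \sqrt{47}\right) = 55124 - i \sqrt{47}$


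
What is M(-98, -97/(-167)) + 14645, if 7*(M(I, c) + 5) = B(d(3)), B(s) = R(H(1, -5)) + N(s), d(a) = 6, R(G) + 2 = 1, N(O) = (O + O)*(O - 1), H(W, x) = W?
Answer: 102539/7 ≈ 14648.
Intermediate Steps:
N(O) = 2*O*(-1 + O) (N(O) = (2*O)*(-1 + O) = 2*O*(-1 + O))
R(G) = -1 (R(G) = -2 + 1 = -1)
B(s) = -1 + 2*s*(-1 + s)
M(I, c) = 24/7 (M(I, c) = -5 + (-1 + 2*6*(-1 + 6))/7 = -5 + (-1 + 2*6*5)/7 = -5 + (-1 + 60)/7 = -5 + (1/7)*59 = -5 + 59/7 = 24/7)
M(-98, -97/(-167)) + 14645 = 24/7 + 14645 = 102539/7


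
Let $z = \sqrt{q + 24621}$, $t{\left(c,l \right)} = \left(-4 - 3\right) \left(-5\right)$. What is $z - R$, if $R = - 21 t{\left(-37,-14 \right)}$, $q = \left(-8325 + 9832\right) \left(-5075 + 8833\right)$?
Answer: $735 + \sqrt{5687927} \approx 3119.9$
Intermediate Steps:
$q = 5663306$ ($q = 1507 \cdot 3758 = 5663306$)
$t{\left(c,l \right)} = 35$ ($t{\left(c,l \right)} = \left(-7\right) \left(-5\right) = 35$)
$R = -735$ ($R = \left(-21\right) 35 = -735$)
$z = \sqrt{5687927}$ ($z = \sqrt{5663306 + 24621} = \sqrt{5687927} \approx 2384.9$)
$z - R = \sqrt{5687927} - -735 = \sqrt{5687927} + 735 = 735 + \sqrt{5687927}$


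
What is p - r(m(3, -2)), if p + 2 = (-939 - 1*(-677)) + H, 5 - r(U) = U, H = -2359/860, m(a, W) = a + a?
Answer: -228539/860 ≈ -265.74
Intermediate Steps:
m(a, W) = 2*a
H = -2359/860 (H = -2359*1/860 = -2359/860 ≈ -2.7430)
r(U) = 5 - U
p = -229399/860 (p = -2 + ((-939 - 1*(-677)) - 2359/860) = -2 + ((-939 + 677) - 2359/860) = -2 + (-262 - 2359/860) = -2 - 227679/860 = -229399/860 ≈ -266.74)
p - r(m(3, -2)) = -229399/860 - (5 - 2*3) = -229399/860 - (5 - 1*6) = -229399/860 - (5 - 6) = -229399/860 - 1*(-1) = -229399/860 + 1 = -228539/860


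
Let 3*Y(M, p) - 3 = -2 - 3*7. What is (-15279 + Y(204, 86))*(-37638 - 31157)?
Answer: 3154732315/3 ≈ 1.0516e+9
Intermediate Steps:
Y(M, p) = -20/3 (Y(M, p) = 1 + (-2 - 3*7)/3 = 1 + (-2 - 21)/3 = 1 + (1/3)*(-23) = 1 - 23/3 = -20/3)
(-15279 + Y(204, 86))*(-37638 - 31157) = (-15279 - 20/3)*(-37638 - 31157) = -45857/3*(-68795) = 3154732315/3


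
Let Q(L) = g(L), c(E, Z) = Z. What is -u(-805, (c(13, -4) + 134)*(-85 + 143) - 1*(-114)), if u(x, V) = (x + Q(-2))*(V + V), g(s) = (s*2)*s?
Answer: 12200476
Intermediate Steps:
g(s) = 2*s**2 (g(s) = (2*s)*s = 2*s**2)
Q(L) = 2*L**2
u(x, V) = 2*V*(8 + x) (u(x, V) = (x + 2*(-2)**2)*(V + V) = (x + 2*4)*(2*V) = (x + 8)*(2*V) = (8 + x)*(2*V) = 2*V*(8 + x))
-u(-805, (c(13, -4) + 134)*(-85 + 143) - 1*(-114)) = -2*((-4 + 134)*(-85 + 143) - 1*(-114))*(8 - 805) = -2*(130*58 + 114)*(-797) = -2*(7540 + 114)*(-797) = -2*7654*(-797) = -1*(-12200476) = 12200476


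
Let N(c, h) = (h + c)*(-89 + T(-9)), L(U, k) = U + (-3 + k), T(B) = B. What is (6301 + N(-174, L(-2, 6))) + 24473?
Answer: 47728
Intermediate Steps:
L(U, k) = -3 + U + k
N(c, h) = -98*c - 98*h (N(c, h) = (h + c)*(-89 - 9) = (c + h)*(-98) = -98*c - 98*h)
(6301 + N(-174, L(-2, 6))) + 24473 = (6301 + (-98*(-174) - 98*(-3 - 2 + 6))) + 24473 = (6301 + (17052 - 98*1)) + 24473 = (6301 + (17052 - 98)) + 24473 = (6301 + 16954) + 24473 = 23255 + 24473 = 47728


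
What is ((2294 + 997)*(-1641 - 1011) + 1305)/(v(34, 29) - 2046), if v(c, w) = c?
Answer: 8726427/2012 ≈ 4337.2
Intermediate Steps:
((2294 + 997)*(-1641 - 1011) + 1305)/(v(34, 29) - 2046) = ((2294 + 997)*(-1641 - 1011) + 1305)/(34 - 2046) = (3291*(-2652) + 1305)/(-2012) = (-8727732 + 1305)*(-1/2012) = -8726427*(-1/2012) = 8726427/2012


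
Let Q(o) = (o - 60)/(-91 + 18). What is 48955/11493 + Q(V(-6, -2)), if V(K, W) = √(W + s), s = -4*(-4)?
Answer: 4263295/838989 - √14/73 ≈ 5.0302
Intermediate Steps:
s = 16
V(K, W) = √(16 + W) (V(K, W) = √(W + 16) = √(16 + W))
Q(o) = 60/73 - o/73 (Q(o) = (-60 + o)/(-73) = (-60 + o)*(-1/73) = 60/73 - o/73)
48955/11493 + Q(V(-6, -2)) = 48955/11493 + (60/73 - √(16 - 2)/73) = 48955*(1/11493) + (60/73 - √14/73) = 48955/11493 + (60/73 - √14/73) = 4263295/838989 - √14/73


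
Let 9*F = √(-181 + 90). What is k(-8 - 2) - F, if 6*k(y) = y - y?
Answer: -I*√91/9 ≈ -1.0599*I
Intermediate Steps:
k(y) = 0 (k(y) = (y - y)/6 = (⅙)*0 = 0)
F = I*√91/9 (F = √(-181 + 90)/9 = √(-91)/9 = (I*√91)/9 = I*√91/9 ≈ 1.0599*I)
k(-8 - 2) - F = 0 - I*√91/9 = -I*√91/9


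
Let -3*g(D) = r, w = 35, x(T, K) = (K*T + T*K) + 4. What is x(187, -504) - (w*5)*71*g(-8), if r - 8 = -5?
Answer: -176067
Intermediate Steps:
r = 3 (r = 8 - 5 = 3)
x(T, K) = 4 + 2*K*T (x(T, K) = (K*T + K*T) + 4 = 2*K*T + 4 = 4 + 2*K*T)
g(D) = -1 (g(D) = -⅓*3 = -1)
x(187, -504) - (w*5)*71*g(-8) = (4 + 2*(-504)*187) - (35*5)*71*(-1) = (4 - 188496) - 175*71*(-1) = -188492 - 12425*(-1) = -188492 - 1*(-12425) = -188492 + 12425 = -176067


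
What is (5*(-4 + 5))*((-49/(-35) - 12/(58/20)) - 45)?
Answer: -6922/29 ≈ -238.69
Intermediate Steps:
(5*(-4 + 5))*((-49/(-35) - 12/(58/20)) - 45) = (5*1)*((-49*(-1/35) - 12/(58*(1/20))) - 45) = 5*((7/5 - 12/29/10) - 45) = 5*((7/5 - 12*10/29) - 45) = 5*((7/5 - 120/29) - 45) = 5*(-397/145 - 45) = 5*(-6922/145) = -6922/29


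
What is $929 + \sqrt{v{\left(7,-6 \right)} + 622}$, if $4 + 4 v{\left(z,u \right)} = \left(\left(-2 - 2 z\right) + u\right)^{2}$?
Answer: $929 + \sqrt{742} \approx 956.24$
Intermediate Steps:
$v{\left(z,u \right)} = -1 + \frac{\left(-2 + u - 2 z\right)^{2}}{4}$ ($v{\left(z,u \right)} = -1 + \frac{\left(\left(-2 - 2 z\right) + u\right)^{2}}{4} = -1 + \frac{\left(-2 + u - 2 z\right)^{2}}{4}$)
$929 + \sqrt{v{\left(7,-6 \right)} + 622} = 929 + \sqrt{\left(-1 + \frac{\left(2 - -6 + 2 \cdot 7\right)^{2}}{4}\right) + 622} = 929 + \sqrt{\left(-1 + \frac{\left(2 + 6 + 14\right)^{2}}{4}\right) + 622} = 929 + \sqrt{\left(-1 + \frac{22^{2}}{4}\right) + 622} = 929 + \sqrt{\left(-1 + \frac{1}{4} \cdot 484\right) + 622} = 929 + \sqrt{\left(-1 + 121\right) + 622} = 929 + \sqrt{120 + 622} = 929 + \sqrt{742}$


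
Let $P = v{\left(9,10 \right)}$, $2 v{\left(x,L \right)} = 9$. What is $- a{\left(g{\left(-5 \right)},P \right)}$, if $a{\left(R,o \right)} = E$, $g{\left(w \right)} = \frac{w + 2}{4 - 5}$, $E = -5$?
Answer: $5$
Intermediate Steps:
$g{\left(w \right)} = -2 - w$ ($g{\left(w \right)} = \frac{2 + w}{-1} = \left(2 + w\right) \left(-1\right) = -2 - w$)
$v{\left(x,L \right)} = \frac{9}{2}$ ($v{\left(x,L \right)} = \frac{1}{2} \cdot 9 = \frac{9}{2}$)
$P = \frac{9}{2} \approx 4.5$
$a{\left(R,o \right)} = -5$
$- a{\left(g{\left(-5 \right)},P \right)} = \left(-1\right) \left(-5\right) = 5$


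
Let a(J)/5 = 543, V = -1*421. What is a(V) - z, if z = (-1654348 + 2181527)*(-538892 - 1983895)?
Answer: 1329960330588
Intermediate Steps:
V = -421
a(J) = 2715 (a(J) = 5*543 = 2715)
z = -1329960327873 (z = 527179*(-2522787) = -1329960327873)
a(V) - z = 2715 - 1*(-1329960327873) = 2715 + 1329960327873 = 1329960330588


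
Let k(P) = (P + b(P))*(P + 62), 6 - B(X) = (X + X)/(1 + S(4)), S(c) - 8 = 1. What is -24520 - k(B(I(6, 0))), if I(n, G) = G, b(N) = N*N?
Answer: -27376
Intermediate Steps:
b(N) = N²
S(c) = 9 (S(c) = 8 + 1 = 9)
B(X) = 6 - X/5 (B(X) = 6 - (X + X)/(1 + 9) = 6 - 2*X/10 = 6 - X/5)
k(P) = (62 + P)*(P + P²) (k(P) = (P + P²)*(P + 62) = (P + P²)*(62 + P) = (62 + P)*(P + P²))
-24520 - k(B(I(6, 0))) = -24520 - (6 - ⅕*0)*(62 + (6 - ⅕*0)² + 63*(6 - ⅕*0)) = -24520 - (6 + 0)*(62 + (6 + 0)² + 63*(6 + 0)) = -24520 - 6*(62 + 6² + 63*6) = -24520 - 6*(62 + 36 + 378) = -24520 - 6*476 = -24520 - 1*2856 = -24520 - 2856 = -27376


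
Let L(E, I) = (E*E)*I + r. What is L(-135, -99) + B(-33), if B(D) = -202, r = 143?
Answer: -1804334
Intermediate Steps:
L(E, I) = 143 + I*E² (L(E, I) = (E*E)*I + 143 = E²*I + 143 = I*E² + 143 = 143 + I*E²)
L(-135, -99) + B(-33) = (143 - 99*(-135)²) - 202 = (143 - 99*18225) - 202 = (143 - 1804275) - 202 = -1804132 - 202 = -1804334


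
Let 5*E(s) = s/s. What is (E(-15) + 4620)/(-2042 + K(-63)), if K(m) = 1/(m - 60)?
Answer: -2841423/1255835 ≈ -2.2626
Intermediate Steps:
E(s) = ⅕ (E(s) = (s/s)/5 = (⅕)*1 = ⅕)
K(m) = 1/(-60 + m)
(E(-15) + 4620)/(-2042 + K(-63)) = (⅕ + 4620)/(-2042 + 1/(-60 - 63)) = 23101/(5*(-2042 + 1/(-123))) = 23101/(5*(-2042 - 1/123)) = 23101/(5*(-251167/123)) = (23101/5)*(-123/251167) = -2841423/1255835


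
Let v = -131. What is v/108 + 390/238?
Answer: 5471/12852 ≈ 0.42569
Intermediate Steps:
v/108 + 390/238 = -131/108 + 390/238 = -131*1/108 + 390*(1/238) = -131/108 + 195/119 = 5471/12852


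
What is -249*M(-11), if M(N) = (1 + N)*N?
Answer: -27390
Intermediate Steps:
M(N) = N*(1 + N)
-249*M(-11) = -(-2739)*(1 - 11) = -(-2739)*(-10) = -249*110 = -27390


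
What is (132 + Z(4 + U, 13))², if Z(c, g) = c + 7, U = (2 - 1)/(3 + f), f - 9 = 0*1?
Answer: 2948089/144 ≈ 20473.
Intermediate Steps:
f = 9 (f = 9 + 0*1 = 9 + 0 = 9)
U = 1/12 (U = (2 - 1)/(3 + 9) = 1/12 ≈ 0.083333)
Z(c, g) = 7 + c
(132 + Z(4 + U, 13))² = (132 + (7 + (4 + 1/12)))² = (132 + (7 + 49/12))² = (132 + 133/12)² = (1717/12)² = 2948089/144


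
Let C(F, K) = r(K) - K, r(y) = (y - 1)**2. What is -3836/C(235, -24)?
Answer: -3836/649 ≈ -5.9106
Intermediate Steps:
r(y) = (-1 + y)**2
C(F, K) = (-1 + K)**2 - K
-3836/C(235, -24) = -3836/((-1 - 24)**2 - 1*(-24)) = -3836/((-25)**2 + 24) = -3836/(625 + 24) = -3836/649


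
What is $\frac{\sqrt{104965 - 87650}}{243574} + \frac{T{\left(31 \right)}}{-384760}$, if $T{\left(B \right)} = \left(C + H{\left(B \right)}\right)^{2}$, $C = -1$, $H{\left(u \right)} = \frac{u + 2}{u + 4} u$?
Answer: $- \frac{122018}{58916375} + \frac{\sqrt{17315}}{243574} \approx -0.0015308$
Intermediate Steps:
$H{\left(u \right)} = \frac{u \left(2 + u\right)}{4 + u}$ ($H{\left(u \right)} = \frac{2 + u}{4 + u} u = \frac{u \left(2 + u\right)}{4 + u}$)
$T{\left(B \right)} = \left(-1 + \frac{B \left(2 + B\right)}{4 + B}\right)^{2}$
$\frac{\sqrt{104965 - 87650}}{243574} + \frac{T{\left(31 \right)}}{-384760} = \frac{\sqrt{104965 - 87650}}{243574} + \frac{\frac{1}{\left(4 + 31\right)^{2}} \left(-4 + 31 + 31^{2}\right)^{2}}{-384760} = \sqrt{17315} \cdot \frac{1}{243574} + \frac{\left(-4 + 31 + 961\right)^{2}}{1225} \left(- \frac{1}{384760}\right) = \frac{\sqrt{17315}}{243574} + \frac{988^{2}}{1225} \left(- \frac{1}{384760}\right) = \frac{\sqrt{17315}}{243574} + \frac{1}{1225} \cdot 976144 \left(- \frac{1}{384760}\right) = \frac{\sqrt{17315}}{243574} + \frac{976144}{1225} \left(- \frac{1}{384760}\right) = \frac{\sqrt{17315}}{243574} - \frac{122018}{58916375} = - \frac{122018}{58916375} + \frac{\sqrt{17315}}{243574}$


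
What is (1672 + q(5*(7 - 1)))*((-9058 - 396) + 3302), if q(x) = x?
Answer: -10470704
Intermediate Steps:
(1672 + q(5*(7 - 1)))*((-9058 - 396) + 3302) = (1672 + 5*(7 - 1))*((-9058 - 396) + 3302) = (1672 + 5*6)*(-9454 + 3302) = (1672 + 30)*(-6152) = 1702*(-6152) = -10470704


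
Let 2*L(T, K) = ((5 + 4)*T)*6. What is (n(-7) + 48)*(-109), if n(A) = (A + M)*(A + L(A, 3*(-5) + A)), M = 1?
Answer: -133416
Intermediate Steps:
L(T, K) = 27*T (L(T, K) = (((5 + 4)*T)*6)/2 = ((9*T)*6)/2 = (54*T)/2 = 27*T)
n(A) = 28*A*(1 + A) (n(A) = (A + 1)*(A + 27*A) = (1 + A)*(28*A) = 28*A*(1 + A))
(n(-7) + 48)*(-109) = (28*(-7)*(1 - 7) + 48)*(-109) = (28*(-7)*(-6) + 48)*(-109) = (1176 + 48)*(-109) = 1224*(-109) = -133416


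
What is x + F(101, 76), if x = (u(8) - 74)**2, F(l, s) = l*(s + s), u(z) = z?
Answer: 19708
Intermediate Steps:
F(l, s) = 2*l*s (F(l, s) = l*(2*s) = 2*l*s)
x = 4356 (x = (8 - 74)**2 = (-66)**2 = 4356)
x + F(101, 76) = 4356 + 2*101*76 = 4356 + 15352 = 19708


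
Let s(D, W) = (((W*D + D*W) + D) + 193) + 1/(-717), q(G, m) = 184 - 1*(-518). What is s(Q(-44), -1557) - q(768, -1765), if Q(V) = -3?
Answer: 6331109/717 ≈ 8830.0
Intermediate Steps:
q(G, m) = 702 (q(G, m) = 184 + 518 = 702)
s(D, W) = 138380/717 + D + 2*D*W (s(D, W) = (((D*W + D*W) + D) + 193) - 1/717 = ((2*D*W + D) + 193) - 1/717 = ((D + 2*D*W) + 193) - 1/717 = (193 + D + 2*D*W) - 1/717 = 138380/717 + D + 2*D*W)
s(Q(-44), -1557) - q(768, -1765) = (138380/717 - 3 + 2*(-3)*(-1557)) - 1*702 = (138380/717 - 3 + 9342) - 702 = 6834443/717 - 702 = 6331109/717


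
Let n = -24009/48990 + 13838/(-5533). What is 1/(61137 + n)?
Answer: 8213990/502154137981 ≈ 1.6358e-5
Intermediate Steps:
n = -24568649/8213990 (n = -24009*1/48990 + 13838*(-1/5533) = -8003/16330 - 1258/503 = -24568649/8213990 ≈ -2.9911)
1/(61137 + n) = 1/(61137 - 24568649/8213990) = 1/(502154137981/8213990) = 8213990/502154137981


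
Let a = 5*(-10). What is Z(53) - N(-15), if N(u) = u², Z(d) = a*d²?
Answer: -140675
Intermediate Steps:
a = -50
Z(d) = -50*d²
Z(53) - N(-15) = -50*53² - 1*(-15)² = -50*2809 - 1*225 = -140450 - 225 = -140675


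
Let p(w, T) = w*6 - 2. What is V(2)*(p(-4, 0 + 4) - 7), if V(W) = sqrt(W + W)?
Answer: -66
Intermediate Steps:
p(w, T) = -2 + 6*w (p(w, T) = 6*w - 2 = -2 + 6*w)
V(W) = sqrt(2)*sqrt(W) (V(W) = sqrt(2*W) = sqrt(2)*sqrt(W))
V(2)*(p(-4, 0 + 4) - 7) = (sqrt(2)*sqrt(2))*((-2 + 6*(-4)) - 7) = 2*((-2 - 24) - 7) = 2*(-26 - 7) = 2*(-33) = -66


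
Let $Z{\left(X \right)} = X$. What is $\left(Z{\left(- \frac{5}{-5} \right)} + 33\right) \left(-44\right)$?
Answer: $-1496$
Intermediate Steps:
$\left(Z{\left(- \frac{5}{-5} \right)} + 33\right) \left(-44\right) = \left(- \frac{5}{-5} + 33\right) \left(-44\right) = \left(\left(-5\right) \left(- \frac{1}{5}\right) + 33\right) \left(-44\right) = \left(1 + 33\right) \left(-44\right) = 34 \left(-44\right) = -1496$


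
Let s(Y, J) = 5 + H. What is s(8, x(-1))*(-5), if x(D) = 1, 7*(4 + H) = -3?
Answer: -20/7 ≈ -2.8571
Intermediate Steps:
H = -31/7 (H = -4 + (⅐)*(-3) = -4 - 3/7 = -31/7 ≈ -4.4286)
s(Y, J) = 4/7 (s(Y, J) = 5 - 31/7 = 4/7)
s(8, x(-1))*(-5) = (4/7)*(-5) = -20/7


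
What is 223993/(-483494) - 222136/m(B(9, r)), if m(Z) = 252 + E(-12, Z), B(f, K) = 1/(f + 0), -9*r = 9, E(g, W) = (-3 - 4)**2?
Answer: -9769895007/13230154 ≈ -738.46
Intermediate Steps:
E(g, W) = 49 (E(g, W) = (-7)**2 = 49)
r = -1 (r = -1/9*9 = -1)
B(f, K) = 1/f
m(Z) = 301 (m(Z) = 252 + 49 = 301)
223993/(-483494) - 222136/m(B(9, r)) = 223993/(-483494) - 222136/301 = 223993*(-1/483494) - 222136*1/301 = -20363/43954 - 222136/301 = -9769895007/13230154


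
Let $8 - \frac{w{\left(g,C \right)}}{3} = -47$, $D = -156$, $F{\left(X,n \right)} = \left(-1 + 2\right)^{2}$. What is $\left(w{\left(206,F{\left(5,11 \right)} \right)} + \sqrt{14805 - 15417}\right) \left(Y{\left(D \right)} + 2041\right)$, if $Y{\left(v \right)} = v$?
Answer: $311025 + 11310 i \sqrt{17} \approx 3.1103 \cdot 10^{5} + 46632.0 i$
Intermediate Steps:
$F{\left(X,n \right)} = 1$ ($F{\left(X,n \right)} = 1^{2} = 1$)
$w{\left(g,C \right)} = 165$ ($w{\left(g,C \right)} = 24 - -141 = 24 + 141 = 165$)
$\left(w{\left(206,F{\left(5,11 \right)} \right)} + \sqrt{14805 - 15417}\right) \left(Y{\left(D \right)} + 2041\right) = \left(165 + \sqrt{14805 - 15417}\right) \left(-156 + 2041\right) = \left(165 + \sqrt{-612}\right) 1885 = \left(165 + 6 i \sqrt{17}\right) 1885 = 311025 + 11310 i \sqrt{17}$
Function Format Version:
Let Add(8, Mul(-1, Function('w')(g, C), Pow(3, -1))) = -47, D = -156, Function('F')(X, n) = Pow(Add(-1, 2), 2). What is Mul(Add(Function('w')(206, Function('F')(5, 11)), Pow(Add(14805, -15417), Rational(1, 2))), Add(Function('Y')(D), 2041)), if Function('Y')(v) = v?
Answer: Add(311025, Mul(11310, I, Pow(17, Rational(1, 2)))) ≈ Add(3.1103e+5, Mul(46632., I))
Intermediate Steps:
Function('F')(X, n) = 1 (Function('F')(X, n) = Pow(1, 2) = 1)
Function('w')(g, C) = 165 (Function('w')(g, C) = Add(24, Mul(-3, -47)) = Add(24, 141) = 165)
Mul(Add(Function('w')(206, Function('F')(5, 11)), Pow(Add(14805, -15417), Rational(1, 2))), Add(Function('Y')(D), 2041)) = Mul(Add(165, Pow(Add(14805, -15417), Rational(1, 2))), Add(-156, 2041)) = Mul(Add(165, Pow(-612, Rational(1, 2))), 1885) = Mul(Add(165, Mul(6, I, Pow(17, Rational(1, 2)))), 1885) = Add(311025, Mul(11310, I, Pow(17, Rational(1, 2))))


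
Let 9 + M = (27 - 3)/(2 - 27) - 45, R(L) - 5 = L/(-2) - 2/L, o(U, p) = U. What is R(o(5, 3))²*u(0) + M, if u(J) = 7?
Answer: -2409/100 ≈ -24.090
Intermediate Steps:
R(L) = 5 - 2/L - L/2 (R(L) = 5 + (L/(-2) - 2/L) = 5 + (L*(-½) - 2/L) = 5 + (-L/2 - 2/L) = 5 + (-2/L - L/2) = 5 - 2/L - L/2)
M = -1374/25 (M = -9 + ((27 - 3)/(2 - 27) - 45) = -9 + (24/(-25) - 45) = -9 + (24*(-1/25) - 45) = -9 + (-24/25 - 45) = -9 - 1149/25 = -1374/25 ≈ -54.960)
R(o(5, 3))²*u(0) + M = (5 - 2/5 - ½*5)²*7 - 1374/25 = (5 - 2*⅕ - 5/2)²*7 - 1374/25 = (5 - ⅖ - 5/2)²*7 - 1374/25 = (21/10)²*7 - 1374/25 = (441/100)*7 - 1374/25 = 3087/100 - 1374/25 = -2409/100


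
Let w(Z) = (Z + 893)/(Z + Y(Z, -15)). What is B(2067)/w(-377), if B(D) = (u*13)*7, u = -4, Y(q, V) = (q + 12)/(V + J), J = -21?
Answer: 1201837/4644 ≈ 258.79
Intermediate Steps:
Y(q, V) = (12 + q)/(-21 + V) (Y(q, V) = (q + 12)/(V - 21) = (12 + q)/(-21 + V))
w(Z) = (893 + Z)/(-⅓ + 35*Z/36) (w(Z) = (Z + 893)/(Z + (12 + Z)/(-21 - 15)) = (893 + Z)/(Z + (12 + Z)/(-36)) = (893 + Z)/(Z - (12 + Z)/36) = (893 + Z)/(Z + (-⅓ - Z/36)) = (893 + Z)/(-⅓ + 35*Z/36))
B(D) = -364 (B(D) = -4*13*7 = -52*7 = -364)
B(2067)/w(-377) = -364*(-12 + 35*(-377))/(36*(893 - 377)) = -364/(36*516/(-12 - 13195)) = -364/(36*516/(-13207)) = -364/(36*(-1/13207)*516) = -364/(-18576/13207) = -364*(-13207/18576) = 1201837/4644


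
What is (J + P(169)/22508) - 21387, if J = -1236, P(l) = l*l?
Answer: -509169923/22508 ≈ -22622.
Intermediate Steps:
P(l) = l**2
(J + P(169)/22508) - 21387 = (-1236 + 169**2/22508) - 21387 = (-1236 + 28561*(1/22508)) - 21387 = (-1236 + 28561/22508) - 21387 = -27791327/22508 - 21387 = -509169923/22508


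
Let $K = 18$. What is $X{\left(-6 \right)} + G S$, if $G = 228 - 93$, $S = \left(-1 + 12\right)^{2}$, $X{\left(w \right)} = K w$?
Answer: $16227$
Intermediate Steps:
$X{\left(w \right)} = 18 w$
$S = 121$ ($S = 11^{2} = 121$)
$G = 135$
$X{\left(-6 \right)} + G S = 18 \left(-6\right) + 135 \cdot 121 = -108 + 16335 = 16227$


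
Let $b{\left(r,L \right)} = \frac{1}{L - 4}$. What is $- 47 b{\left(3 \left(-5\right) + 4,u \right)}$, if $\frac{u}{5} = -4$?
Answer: $\frac{47}{24} \approx 1.9583$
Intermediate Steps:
$u = -20$ ($u = 5 \left(-4\right) = -20$)
$b{\left(r,L \right)} = \frac{1}{-4 + L}$
$- 47 b{\left(3 \left(-5\right) + 4,u \right)} = - \frac{47}{-4 - 20} = - \frac{47}{-24} = \left(-47\right) \left(- \frac{1}{24}\right) = \frac{47}{24}$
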